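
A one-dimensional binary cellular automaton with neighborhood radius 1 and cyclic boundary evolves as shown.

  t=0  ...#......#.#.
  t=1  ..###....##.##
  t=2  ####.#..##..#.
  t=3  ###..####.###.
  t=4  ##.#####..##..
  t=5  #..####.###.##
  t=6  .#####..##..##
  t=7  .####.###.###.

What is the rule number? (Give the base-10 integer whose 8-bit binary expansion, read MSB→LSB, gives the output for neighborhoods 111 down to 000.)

  nb ###: next=#  (t=1,i=3, bit7=1)
  nb ##.: next=.  (t=1,i=4, bit6=0)
  nb #.#: next=.  (t=0,i=11, bit5=0)
  nb #..: next=#  (t=0,i=4, bit4=1)
  nb .##: next=#  (t=1,i=2, bit3=1)
  nb .#.: next=#  (t=0,i=3, bit2=1)
  nb ..#: next=#  (t=0,i=2, bit1=1)
  nb ...: next=.  (t=0,i=0, bit0=0)
  bits 10011110 = 158

158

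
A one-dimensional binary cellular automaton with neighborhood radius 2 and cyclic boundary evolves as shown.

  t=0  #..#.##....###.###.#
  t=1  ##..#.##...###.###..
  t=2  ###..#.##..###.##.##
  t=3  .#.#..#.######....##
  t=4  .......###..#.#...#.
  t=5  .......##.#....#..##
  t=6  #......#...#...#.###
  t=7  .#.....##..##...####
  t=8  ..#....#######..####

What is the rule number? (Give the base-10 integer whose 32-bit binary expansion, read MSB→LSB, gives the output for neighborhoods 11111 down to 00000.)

1669913040

  [31] ##### => .  t=2,i=0
  [30] ####. => #  t=2,i=1
  [29] ###.# => #  t=0,i=13
  [28] ###.. => .  t=1,i=17
  [27] ##.## => .  t=0,i=14
  [26] ##.#. => .  t=3,i=0
  [25] ##..# => #  t=0,i=1
  [24] ##... => #  t=0,i=7
  [23] #.### => #  t=0,i=15
  [22] #.##. => .  t=0,i=5
  [21] #.#.# => .  t=3,i=1
  [20] #.#.. => .  t=3,i=3
  [19] #..## => #  t=1,i=19
  [18] #..#. => .  t=0,i=2
  [17] #...# => .  t=1,i=9
  [16] #.... => .  t=0,i=8
  [15] .#### => #  t=2,i=19
  [14] .###. => #  t=0,i=12
  [13] .##.# => .  t=2,i=16
  [12] .##.. => #  t=0,i=0
  [11] .#.## => #  t=0,i=4
  [10] .#.#. => .  t=3,i=2
  [9] .#..# => .  t=3,i=4
  [8] .#... => #  t=4,i=15
  [7] ..### => #  t=0,i=11
  [6] ..##. => #  t=1,i=0
  [5] ..#.# => .  t=0,i=3
  [4] ..#.. => #  t=4,i=18
  [3] ...## => .  t=0,i=10
  [2] ...#. => .  t=4,i=17
  [1] ....# => .  t=0,i=9
  [0] ..... => .  t=4,i=1
  bits 01100011100010001101100111010000 = 1669913040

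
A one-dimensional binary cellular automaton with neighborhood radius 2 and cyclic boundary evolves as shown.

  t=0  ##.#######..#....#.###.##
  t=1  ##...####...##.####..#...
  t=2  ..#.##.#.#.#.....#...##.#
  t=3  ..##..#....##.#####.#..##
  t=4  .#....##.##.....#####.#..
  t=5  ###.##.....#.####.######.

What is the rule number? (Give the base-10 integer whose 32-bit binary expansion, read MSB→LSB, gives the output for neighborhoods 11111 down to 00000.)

  [31] ##### => #  t=0,i=5
  [30] ####. => #  t=0,i=0
  [29] ###.# => #  t=0,i=1
  [28] ###.. => .  t=0,i=9
  [27] ##.## => .  t=0,i=2
  [26] ##.#. => #  t=2,i=6
  [25] ##..# => .  t=0,i=10
  [24] ##... => #  t=1,i=2
  [23] #.### => .  t=0,i=3
  [22] #.##. => .  t=2,i=4
  [21] #.#.# => .  t=2,i=7
  [20] #.#.. => #  t=2,i=11
  [19] #..## => #  t=3,i=1
  [18] #..#. => .  t=0,i=11
  [17] #...# => .  t=1,i=3
  [16] #.... => .  t=0,i=14
  [15] .#### => .  t=0,i=4
  [14] .###. => .  t=0,i=20
  [13] .##.# => .  t=1,i=13
  [12] .##.. => .  t=1,i=1
  [11] .#.## => #  t=0,i=18
  [10] .#.#. => .  t=2,i=8
  [9] .#..# => .  t=2,i=0
  [8] .#... => #  t=0,i=13
  [7] ..### => #  t=1,i=5
  [6] ..##. => .  t=1,i=0
  [5] ..#.# => #  t=0,i=17
  [4] ..#.. => #  t=0,i=12
  [3] ...## => #  t=1,i=4
  [2] ...#. => #  t=0,i=16
  [1] ....# => #  t=0,i=15
  [0] ..... => #  t=2,i=14
  bits 11100101000110000000100110111111 = 3843557823

3843557823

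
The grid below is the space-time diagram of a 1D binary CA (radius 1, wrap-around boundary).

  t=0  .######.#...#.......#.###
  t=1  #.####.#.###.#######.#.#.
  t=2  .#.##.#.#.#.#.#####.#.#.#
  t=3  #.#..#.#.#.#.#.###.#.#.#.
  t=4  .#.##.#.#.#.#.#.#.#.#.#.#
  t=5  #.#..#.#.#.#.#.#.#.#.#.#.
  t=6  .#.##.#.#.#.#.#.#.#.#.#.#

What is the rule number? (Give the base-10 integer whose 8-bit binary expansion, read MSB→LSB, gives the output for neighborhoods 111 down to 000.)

  [7] ### => #  t=0,i=2
  [6] ##. => .  t=0,i=6
  [5] #.# => #  t=0,i=0
  [4] #.. => #  t=0,i=9
  [3] .## => .  t=0,i=1
  [2] .#. => .  t=0,i=8
  [1] ..# => #  t=0,i=11
  [0] ... => #  t=0,i=10
  bits 10110011 = 179

179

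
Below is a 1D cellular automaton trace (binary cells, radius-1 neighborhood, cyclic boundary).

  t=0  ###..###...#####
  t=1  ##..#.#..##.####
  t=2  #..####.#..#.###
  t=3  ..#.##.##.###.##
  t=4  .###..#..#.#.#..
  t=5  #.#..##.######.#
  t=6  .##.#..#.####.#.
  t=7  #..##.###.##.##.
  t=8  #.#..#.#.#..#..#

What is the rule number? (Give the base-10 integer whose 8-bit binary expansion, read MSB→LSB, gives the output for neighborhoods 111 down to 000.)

  ###|#  b7=1 t=0,i=0
  ##.|.  b6=0 t=0,i=2
  #.#|#  b5=1 t=1,i=5
  #..|.  b4=0 t=0,i=3
  .##|.  b3=0 t=0,i=5
  .#.|#  b2=1 t=1,i=4
  ..#|#  b1=1 t=0,i=4
  ...|#  b0=1 t=0,i=9
  bits 10100111 = 167

167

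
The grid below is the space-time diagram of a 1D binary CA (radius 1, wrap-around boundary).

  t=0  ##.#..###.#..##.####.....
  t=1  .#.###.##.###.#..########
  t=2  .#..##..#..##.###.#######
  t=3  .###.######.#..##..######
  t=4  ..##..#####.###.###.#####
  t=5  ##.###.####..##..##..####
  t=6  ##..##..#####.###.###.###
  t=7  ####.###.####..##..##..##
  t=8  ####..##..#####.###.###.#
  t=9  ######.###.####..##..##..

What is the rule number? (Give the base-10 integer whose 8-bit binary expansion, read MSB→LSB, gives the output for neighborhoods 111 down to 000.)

215

  ### -> #   bit 7 = 1  t=0,i=7
  ##. -> #   bit 6 = 1  t=0,i=1
  #.# -> .   bit 5 = 0  t=0,i=2
  #.. -> #   bit 4 = 1  t=0,i=4
  .## -> .   bit 3 = 0  t=0,i=0
  .#. -> #   bit 2 = 1  t=0,i=3
  ..# -> #   bit 1 = 1  t=0,i=5
  ... -> #   bit 0 = 1  t=0,i=21
  bits 11010111 = 215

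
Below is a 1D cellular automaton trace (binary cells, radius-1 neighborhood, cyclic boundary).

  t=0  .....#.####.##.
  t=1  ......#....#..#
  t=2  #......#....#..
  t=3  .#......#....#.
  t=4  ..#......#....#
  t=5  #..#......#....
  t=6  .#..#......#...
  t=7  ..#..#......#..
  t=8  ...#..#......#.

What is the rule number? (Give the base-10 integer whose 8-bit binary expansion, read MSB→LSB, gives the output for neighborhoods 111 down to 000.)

  [7] ### => .  t=0,i=8
  [6] ##. => .  t=0,i=10
  [5] #.# => #  t=0,i=6
  [4] #.. => #  t=0,i=14
  [3] .## => .  t=0,i=7
  [2] .#. => .  t=0,i=5
  [1] ..# => .  t=0,i=4
  [0] ... => .  t=0,i=0
  bits 00110000 = 48

48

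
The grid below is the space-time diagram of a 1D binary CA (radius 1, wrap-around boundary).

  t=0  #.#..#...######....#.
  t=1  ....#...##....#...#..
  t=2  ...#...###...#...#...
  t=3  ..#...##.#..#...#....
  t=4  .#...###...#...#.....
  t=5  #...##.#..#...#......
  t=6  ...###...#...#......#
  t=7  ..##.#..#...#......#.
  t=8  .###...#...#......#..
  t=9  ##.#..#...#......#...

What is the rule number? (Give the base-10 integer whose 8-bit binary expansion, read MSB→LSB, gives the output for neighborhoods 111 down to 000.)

74

  ###|.  b7=0 t=0,i=10
  ##.|#  b6=1 t=0,i=14
  #.#|.  b5=0 t=0,i=1
  #..|.  b4=0 t=0,i=3
  .##|#  b3=1 t=0,i=9
  .#.|.  b2=0 t=0,i=0
  ..#|#  b1=1 t=0,i=4
  ...|.  b0=0 t=0,i=7
  bits 01001010 = 74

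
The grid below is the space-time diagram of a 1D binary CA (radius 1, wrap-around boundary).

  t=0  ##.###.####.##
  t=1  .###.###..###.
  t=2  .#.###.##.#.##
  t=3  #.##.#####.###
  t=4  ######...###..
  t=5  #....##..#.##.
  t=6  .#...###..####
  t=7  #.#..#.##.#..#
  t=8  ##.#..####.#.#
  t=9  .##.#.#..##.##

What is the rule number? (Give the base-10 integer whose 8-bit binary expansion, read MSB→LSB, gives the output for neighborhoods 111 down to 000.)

120

  nb ###: next=.  (t=0,i=0, bit7=0)
  nb ##.: next=#  (t=0,i=1, bit6=1)
  nb #.#: next=#  (t=0,i=2, bit5=1)
  nb #..: next=#  (t=1,i=8, bit4=1)
  nb .##: next=#  (t=0,i=3, bit3=1)
  nb .#.: next=.  (t=2,i=1, bit2=0)
  nb ..#: next=.  (t=1,i=0, bit1=0)
  nb ...: next=.  (t=4,i=7, bit0=0)
  bits 01111000 = 120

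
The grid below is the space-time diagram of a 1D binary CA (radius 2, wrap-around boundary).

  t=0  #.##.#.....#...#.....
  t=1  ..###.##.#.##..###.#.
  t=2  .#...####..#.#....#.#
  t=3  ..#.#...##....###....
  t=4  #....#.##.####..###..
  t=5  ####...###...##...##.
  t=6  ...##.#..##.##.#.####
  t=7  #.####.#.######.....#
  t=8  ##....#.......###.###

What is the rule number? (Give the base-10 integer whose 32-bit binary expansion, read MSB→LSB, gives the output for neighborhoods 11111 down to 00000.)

524362586

  [31] ##### => .  t=7,i=11
  [30] ####. => .  t=2,i=7
  [29] ###.# => .  t=1,i=4
  [28] ###.. => #  t=2,i=8
  [27] ##.## => #  t=1,i=5
  [26] ##.#. => #  t=0,i=4
  [25] ##..# => #  t=1,i=13
  [24] ##... => #  t=3,i=10
  [23] #.### => .  t=4,i=10
  [22] #.##. => #  t=0,i=2
  [21] #.#.# => .  t=1,i=9
  [20] #.#.. => .  t=0,i=5
  [19] #..## => .  t=1,i=14
  [18] #..#. => .  t=2,i=10
  [17] #...# => .  t=0,i=13
  [16] #.... => #  t=0,i=7
  [15] .#### => .  t=2,i=6
  [14] .###. => .  t=1,i=3
  [13] .##.# => #  t=0,i=3
  [12] .##.. => .  t=1,i=12
  [11] .#.## => .  t=0,i=1
  [10] .#.#. => .  t=2,i=0
  [9] .#..# => #  t=6,i=7
  [8] .#... => #  t=0,i=6
  [7] ..### => .  t=1,i=2
  [6] ..##. => #  t=3,i=8
  [5] ..#.# => .  t=0,i=0
  [4] ..#.. => #  t=0,i=11
  [3] ...## => #  t=1,i=1
  [2] ...#. => .  t=0,i=10
  [1] ....# => #  t=0,i=9
  [0] ..... => .  t=0,i=8
  bits 00011111010000010010001101011010 = 524362586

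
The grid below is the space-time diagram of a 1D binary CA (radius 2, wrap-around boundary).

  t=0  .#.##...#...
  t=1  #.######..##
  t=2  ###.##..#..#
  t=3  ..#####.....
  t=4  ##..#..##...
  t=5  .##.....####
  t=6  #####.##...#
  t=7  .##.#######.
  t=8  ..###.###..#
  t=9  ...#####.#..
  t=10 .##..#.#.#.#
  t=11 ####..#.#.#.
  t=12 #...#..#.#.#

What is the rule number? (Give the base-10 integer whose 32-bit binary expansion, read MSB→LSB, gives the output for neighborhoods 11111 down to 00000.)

2882763790

  nb #####: next=#  (t=1,i=4, bit31=1)
  nb ####.: next=.  (t=1,i=6, bit30=0)
  nb ###.#: next=#  (t=1,i=0, bit29=1)
  nb ###..: next=.  (t=1,i=7, bit28=0)
  nb ##.##: next=#  (t=1,i=1, bit27=1)
  nb ##.#.: next=.  (t=9,i=8, bit26=0)
  nb ##..#: next=#  (t=1,i=8, bit25=1)
  nb ##...: next=#  (t=0,i=5, bit24=1)
  nb #.###: next=#  (t=1,i=2, bit23=1)
  nb #.##.: next=#  (t=0,i=3, bit22=1)
  nb #.#.#: next=.  (t=10,i=7, bit21=0)
  nb #.#..: next=#  (t=9,i=9, bit20=1)
  nb #..##: next=.  (t=1,i=9, bit19=0)
  nb #..#.: next=.  (t=2,i=7, bit18=0)
  nb #...#: next=#  (t=0,i=6, bit17=1)
  nb #....: next=#  (t=0,i=10, bit16=1)
  nb .####: next=.  (t=1,i=3, bit15=0)
  nb .###.: next=#  (t=1,i=11, bit14=1)
  nb .##.#: next=#  (t=7,i=2, bit13=1)
  nb .##..: next=#  (t=0,i=4, bit12=1)
  nb .#.##: next=#  (t=0,i=2, bit11=1)
  nb .#.#.: next=#  (t=10,i=6, bit10=1)
  nb .#..#: next=.  (t=2,i=9, bit9=0)
  nb .#...: next=.  (t=0,i=9, bit8=0)
  nb ..###: next=.  (t=1,i=10, bit7=0)
  nb ..##.: next=.  (t=4,i=0, bit6=0)
  nb ..#.#: next=.  (t=0,i=1, bit5=0)
  nb ..#..: next=.  (t=0,i=8, bit4=0)
  nb ...##: next=#  (t=3,i=1, bit3=1)
  nb ...#.: next=#  (t=0,i=0, bit2=1)
  nb ....#: next=#  (t=0,i=11, bit1=1)
  nb .....: next=.  (t=3,i=9, bit0=0)
  bits 10101011110100110111110000001110 = 2882763790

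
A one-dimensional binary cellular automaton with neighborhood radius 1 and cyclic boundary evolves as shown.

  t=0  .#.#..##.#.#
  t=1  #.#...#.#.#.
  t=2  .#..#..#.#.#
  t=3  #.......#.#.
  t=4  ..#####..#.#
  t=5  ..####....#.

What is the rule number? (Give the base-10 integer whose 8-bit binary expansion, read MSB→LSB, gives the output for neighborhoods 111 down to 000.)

169

  ### -> #   bit 7 = 1  t=4,i=3
  ##. -> .   bit 6 = 0  t=0,i=7
  #.# -> #   bit 5 = 1  t=0,i=0
  #.. -> .   bit 4 = 0  t=0,i=4
  .## -> #   bit 3 = 1  t=0,i=6
  .#. -> .   bit 2 = 0  t=0,i=1
  ..# -> .   bit 1 = 0  t=0,i=5
  ... -> #   bit 0 = 1  t=1,i=4
  bits 10101001 = 169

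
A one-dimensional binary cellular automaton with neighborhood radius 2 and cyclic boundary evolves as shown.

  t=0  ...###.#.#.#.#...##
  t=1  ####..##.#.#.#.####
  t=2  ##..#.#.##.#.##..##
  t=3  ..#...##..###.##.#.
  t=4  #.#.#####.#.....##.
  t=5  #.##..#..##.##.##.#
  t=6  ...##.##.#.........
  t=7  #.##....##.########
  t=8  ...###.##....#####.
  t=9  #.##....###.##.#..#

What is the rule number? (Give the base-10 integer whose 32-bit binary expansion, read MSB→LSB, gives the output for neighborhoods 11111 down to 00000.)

2268273369

  #####|#  b31=1 t=1,i=0
  ####.|.  b30=0 t=1,i=2
  ###.#|.  b29=0 t=0,i=5
  ###..|.  b28=0 t=1,i=3
  ##.##|.  b27=0 t=3,i=13
  ##.#.|#  b26=1 t=0,i=6
  ##..#|#  b25=1 t=1,i=4
  ##...|#  b24=1 t=0,i=0
  #.###|.  b23=0 t=1,i=15
  #.##.|.  b22=0 t=2,i=8
  #.#.#|#  b21=1 t=0,i=7
  #.#..|#  b20=1 t=0,i=13
  #..##|.  b19=0 t=1,i=5
  #..#.|.  b18=0 t=2,i=3
  #...#|#  b17=1 t=0,i=1
  #....|#  b16=1 t=4,i=12
  .####|.  b15=0 t=1,i=16
  .###.|.  b14=0 t=0,i=4
  .##.#|.  b13=0 t=1,i=7
  .##..|#  b12=1 t=0,i=18
  .#.##|#  b11=1 t=1,i=14
  .#.#.|.  b10=0 t=0,i=8
  .#..#|#  b9=1 t=5,i=7
  .#...|.  b8=0 t=0,i=14
  ..###|#  b7=1 t=0,i=3
  ..##.|#  b6=1 t=0,i=17
  ..#.#|.  b5=0 t=2,i=4
  ..#..|#  b4=1 t=3,i=2
  ...##|#  b3=1 t=0,i=2
  ...#.|.  b2=0 t=3,i=1
  ....#|.  b1=0 t=4,i=14
  .....|#  b0=1 t=4,i=13
  bits 10000111001100110001101011011001 = 2268273369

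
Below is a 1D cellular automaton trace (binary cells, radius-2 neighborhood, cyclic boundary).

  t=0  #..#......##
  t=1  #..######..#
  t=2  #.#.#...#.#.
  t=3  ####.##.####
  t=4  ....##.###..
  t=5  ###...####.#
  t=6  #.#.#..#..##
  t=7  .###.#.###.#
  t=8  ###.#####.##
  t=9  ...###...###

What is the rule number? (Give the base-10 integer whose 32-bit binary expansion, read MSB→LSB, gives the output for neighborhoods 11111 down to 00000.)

485220147

  [31] ##### => .  t=1,i=5
  [30] ####. => .  t=1,i=7
  [29] ###.# => .  t=3,i=3
  [28] ###.. => #  t=0,i=0
  [27] ##.## => #  t=3,i=4
  [26] ##.#. => #  t=6,i=1
  [25] ##..# => .  t=0,i=1
  [24] ##... => .  t=4,i=10
  [23] #.### => #  t=3,i=8
  [22] #.##. => #  t=3,i=5
  [21] #.#.# => #  t=2,i=0
  [20] #.#.. => .  t=2,i=4
  [19] #..## => #  t=1,i=2
  [18] #..#. => .  t=0,i=2
  [17] #...# => #  t=2,i=6
  [16] #.... => #  t=0,i=5
  [15] .#### => #  t=1,i=4
  [14] .###. => #  t=0,i=11
  [13] .##.# => .  t=3,i=6
  [12] .##.. => #  t=1,i=0
  [11] .#.## => #  t=7,i=0
  [10] .#.#. => #  t=2,i=1
  [9] .#..# => #  t=6,i=5
  [8] .#... => #  t=0,i=4
  [7] ..### => .  t=0,i=10
  [6] ..##. => .  t=1,i=11
  [5] ..#.# => #  t=2,i=8
  [4] ..#.. => #  t=0,i=3
  [3] ...## => .  t=0,i=9
  [2] ...#. => .  t=2,i=7
  [1] ....# => #  t=0,i=8
  [0] ..... => #  t=0,i=6
  bits 00011100111010111101111100110011 = 485220147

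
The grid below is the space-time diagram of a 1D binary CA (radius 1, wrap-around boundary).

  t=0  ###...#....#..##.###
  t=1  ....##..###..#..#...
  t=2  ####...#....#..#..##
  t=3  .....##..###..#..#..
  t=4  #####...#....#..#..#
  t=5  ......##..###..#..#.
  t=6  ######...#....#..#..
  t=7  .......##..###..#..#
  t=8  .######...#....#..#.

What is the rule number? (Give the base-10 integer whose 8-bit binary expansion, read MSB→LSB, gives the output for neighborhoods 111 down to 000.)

35

  ###|.  b7=0 t=0,i=0
  ##.|.  b6=0 t=0,i=2
  #.#|#  b5=1 t=0,i=16
  #..|.  b4=0 t=0,i=3
  .##|.  b3=0 t=0,i=14
  .#.|.  b2=0 t=0,i=6
  ..#|#  b1=1 t=0,i=5
  ...|#  b0=1 t=0,i=4
  bits 00100011 = 35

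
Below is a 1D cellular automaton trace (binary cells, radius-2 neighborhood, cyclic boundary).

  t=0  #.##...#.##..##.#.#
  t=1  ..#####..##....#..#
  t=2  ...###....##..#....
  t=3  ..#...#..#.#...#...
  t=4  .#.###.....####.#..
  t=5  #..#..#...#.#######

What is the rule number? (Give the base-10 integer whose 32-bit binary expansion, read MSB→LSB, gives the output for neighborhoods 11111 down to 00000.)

3855782156

  #####|#  b31=1 t=1,i=4
  ####.|#  b30=1 t=1,i=5
  ###.#|#  b29=1 t=4,i=14
  ###..|.  b28=0 t=1,i=6
  ##.##|.  b27=0 t=0,i=1
  ##.#.|#  b26=1 t=0,i=15
  ##..#|.  b25=0 t=0,i=11
  ##...|#  b24=1 t=0,i=4
  #.###|#  b23=1 t=4,i=3
  #.##.|#  b22=1 t=0,i=2
  #.#.#|.  b21=0 t=0,i=16
  #.#..|#  b20=1 t=3,i=11
  #..##|.  b19=0 t=0,i=12
  #..#.|.  b18=0 t=1,i=17
  #...#|#  b17=1 t=0,i=5
  #....|.  b16=0 t=1,i=12
  .####|#  b15=1 t=1,i=3
  .###.|.  b14=0 t=2,i=4
  .##.#|.  b13=0 t=0,i=0
  .##..|#  b12=1 t=0,i=3
  .#.##|.  b11=0 t=0,i=8
  .#.#.|.  b10=0 t=3,i=10
  .#..#|.  b9=0 t=1,i=0
  .#...|#  b8=1 t=2,i=15
  ..###|.  b7=0 t=1,i=2
  ..##.|.  b6=0 t=0,i=13
  ..#.#|.  b5=0 t=0,i=7
  ..#..|.  b4=0 t=1,i=15
  ...##|#  b3=1 t=2,i=2
  ...#.|#  b2=1 t=0,i=6
  ....#|.  b1=0 t=1,i=13
  .....|.  b0=0 t=2,i=0
  bits 11100101110100101001000100001100 = 3855782156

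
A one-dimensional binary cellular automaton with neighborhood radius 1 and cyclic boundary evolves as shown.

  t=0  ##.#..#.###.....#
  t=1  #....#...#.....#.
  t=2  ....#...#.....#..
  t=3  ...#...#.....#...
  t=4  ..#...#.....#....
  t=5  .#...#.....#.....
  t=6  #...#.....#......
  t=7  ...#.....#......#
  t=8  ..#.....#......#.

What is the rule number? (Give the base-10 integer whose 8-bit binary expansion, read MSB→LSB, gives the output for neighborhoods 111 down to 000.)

130

  ###|#  b7=1 t=0,i=0
  ##.|.  b6=0 t=0,i=1
  #.#|.  b5=0 t=0,i=2
  #..|.  b4=0 t=0,i=4
  .##|.  b3=0 t=0,i=8
  .#.|.  b2=0 t=0,i=3
  ..#|#  b1=1 t=0,i=5
  ...|.  b0=0 t=0,i=12
  bits 10000010 = 130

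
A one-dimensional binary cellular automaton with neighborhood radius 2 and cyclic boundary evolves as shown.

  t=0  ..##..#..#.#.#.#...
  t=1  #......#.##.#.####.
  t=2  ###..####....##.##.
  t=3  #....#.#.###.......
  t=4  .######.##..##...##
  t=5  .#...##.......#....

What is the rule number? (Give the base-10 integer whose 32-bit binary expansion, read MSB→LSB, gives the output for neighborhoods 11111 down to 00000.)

1636896678

  nb #####: next=.  (t=4,i=3, bit31=0)
  nb ####.: next=#  (t=1,i=16, bit30=1)
  nb ###.#: next=#  (t=1,i=17, bit29=1)
  nb ###..: next=.  (t=2,i=2, bit28=0)
  nb ##.##: next=.  (t=2,i=15, bit27=0)
  nb ##.#.: next=.  (t=1,i=11, bit26=0)
  nb ##..#: next=.  (t=0,i=4, bit25=0)
  nb ##...: next=#  (t=2,i=9, bit24=1)
  nb #.###: next=#  (t=1,i=14, bit23=1)
  nb #.##.: next=.  (t=1,i=9, bit22=0)
  nb #.#.#: next=.  (t=0,i=11, bit21=0)
  nb #.#..: next=#  (t=0,i=15, bit20=1)
  nb #..##: next=.  (t=2,i=4, bit19=0)
  nb #..#.: next=.  (t=0,i=5, bit18=0)
  nb #...#: next=.  (t=4,i=15, bit17=0)
  nb #....: next=#  (t=0,i=17, bit16=1)
  nb .####: next=.  (t=1,i=15, bit15=0)
  nb .###.: next=.  (t=2,i=1, bit14=0)
  nb .##.#: next=.  (t=1,i=10, bit13=0)
  nb .##..: next=.  (t=0,i=3, bit12=0)
  nb .#.##: next=#  (t=1,i=8, bit11=1)
  nb .#.#.: next=#  (t=0,i=10, bit10=1)
  nb .#..#: next=#  (t=0,i=7, bit9=1)
  nb .#...: next=#  (t=0,i=16, bit8=1)
  nb ..###: next=#  (t=2,i=5, bit7=1)
  nb ..##.: next=.  (t=0,i=2, bit6=0)
  nb ..#.#: next=#  (t=0,i=9, bit5=1)
  nb ..#..: next=.  (t=0,i=6, bit4=0)
  nb ...##: next=.  (t=0,i=1, bit3=0)
  nb ...#.: next=#  (t=1,i=6, bit2=1)
  nb ....#: next=#  (t=0,i=0, bit1=1)
  nb .....: next=.  (t=0,i=18, bit0=0)
  bits 01100001100100010000111110100110 = 1636896678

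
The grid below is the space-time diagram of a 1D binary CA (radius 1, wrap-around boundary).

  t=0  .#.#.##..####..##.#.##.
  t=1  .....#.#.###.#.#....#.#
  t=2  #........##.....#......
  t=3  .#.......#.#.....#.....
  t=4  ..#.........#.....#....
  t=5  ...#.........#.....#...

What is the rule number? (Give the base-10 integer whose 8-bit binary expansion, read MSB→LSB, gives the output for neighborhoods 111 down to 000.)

  ### -> #   bit 7 = 1  t=0,i=10
  ##. -> .   bit 6 = 0  t=0,i=6
  #.# -> .   bit 5 = 0  t=0,i=2
  #.. -> #   bit 4 = 1  t=0,i=7
  .## -> #   bit 3 = 1  t=0,i=5
  .#. -> .   bit 2 = 0  t=0,i=1
  ..# -> .   bit 1 = 0  t=0,i=0
  ... -> .   bit 0 = 0  t=1,i=1
  bits 10011000 = 152

152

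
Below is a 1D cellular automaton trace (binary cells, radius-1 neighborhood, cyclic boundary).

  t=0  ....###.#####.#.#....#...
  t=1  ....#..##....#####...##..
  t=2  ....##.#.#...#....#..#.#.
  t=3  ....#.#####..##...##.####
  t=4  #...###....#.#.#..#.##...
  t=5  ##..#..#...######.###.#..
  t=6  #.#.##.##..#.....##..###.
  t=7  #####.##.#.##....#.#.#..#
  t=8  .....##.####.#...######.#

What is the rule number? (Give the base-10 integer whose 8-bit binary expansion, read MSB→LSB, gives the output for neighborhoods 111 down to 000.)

60

  ###|.  b7=0 t=0,i=5
  ##.|.  b6=0 t=0,i=6
  #.#|#  b5=1 t=0,i=7
  #..|#  b4=1 t=0,i=17
  .##|#  b3=1 t=0,i=4
  .#.|#  b2=1 t=0,i=14
  ..#|.  b1=0 t=0,i=3
  ...|.  b0=0 t=0,i=0
  bits 00111100 = 60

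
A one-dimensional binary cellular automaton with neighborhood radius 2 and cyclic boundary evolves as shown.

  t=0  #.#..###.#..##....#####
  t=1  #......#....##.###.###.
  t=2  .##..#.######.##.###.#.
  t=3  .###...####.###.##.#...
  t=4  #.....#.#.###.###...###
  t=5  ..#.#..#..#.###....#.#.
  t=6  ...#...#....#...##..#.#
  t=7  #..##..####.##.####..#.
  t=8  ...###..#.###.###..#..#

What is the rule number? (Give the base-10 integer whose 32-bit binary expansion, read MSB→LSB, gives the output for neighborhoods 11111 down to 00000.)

2864813402

  nb #####: next=#  (t=0,i=20, bit31=1)
  nb ####.: next=.  (t=0,i=22, bit30=0)
  nb ###.#: next=#  (t=0,i=0, bit29=1)
  nb ###..: next=.  (t=3,i=3, bit28=0)
  nb ##.##: next=#  (t=1,i=14, bit27=1)
  nb ##.#.: next=.  (t=0,i=1, bit26=0)
  nb ##..#: next=#  (t=2,i=3, bit25=1)
  nb ##...: next=.  (t=0,i=14, bit24=0)
  nb #.###: next=#  (t=1,i=15, bit23=1)
  nb #.##.: next=#  (t=2,i=14, bit22=1)
  nb #.#.#: next=.  (t=4,i=8, bit21=0)
  nb #.#..: next=.  (t=0,i=2, bit20=0)
  nb #..##: next=.  (t=0,i=4, bit19=0)
  nb #..#.: next=.  (t=2,i=4, bit18=0)
  nb #...#: next=.  (t=3,i=5, bit17=0)
  nb #....: next=#  (t=0,i=15, bit16=1)
  nb .####: next=#  (t=0,i=19, bit15=1)
  nb .###.: next=.  (t=0,i=6, bit14=0)
  nb .##.#: next=.  (t=1,i=13, bit13=0)
  nb .##..: next=#  (t=0,i=13, bit12=1)
  nb .#.##: next=.  (t=2,i=6, bit11=0)
  nb .#.#.: next=#  (t=4,i=7, bit10=1)
  nb .#..#: next=.  (t=0,i=3, bit9=0)
  nb .#...: next=#  (t=1,i=1, bit8=1)
  nb ..###: next=.  (t=0,i=5, bit7=0)
  nb ..##.: next=#  (t=0,i=12, bit6=1)
  nb ..#.#: next=.  (t=2,i=5, bit5=0)
  nb ..#..: next=#  (t=1,i=7, bit4=1)
  nb ...##: next=#  (t=0,i=17, bit3=1)
  nb ...#.: next=.  (t=1,i=6, bit2=0)
  nb ....#: next=#  (t=0,i=16, bit1=1)
  nb .....: next=.  (t=1,i=3, bit0=0)
  bits 10101010110000011001010101011010 = 2864813402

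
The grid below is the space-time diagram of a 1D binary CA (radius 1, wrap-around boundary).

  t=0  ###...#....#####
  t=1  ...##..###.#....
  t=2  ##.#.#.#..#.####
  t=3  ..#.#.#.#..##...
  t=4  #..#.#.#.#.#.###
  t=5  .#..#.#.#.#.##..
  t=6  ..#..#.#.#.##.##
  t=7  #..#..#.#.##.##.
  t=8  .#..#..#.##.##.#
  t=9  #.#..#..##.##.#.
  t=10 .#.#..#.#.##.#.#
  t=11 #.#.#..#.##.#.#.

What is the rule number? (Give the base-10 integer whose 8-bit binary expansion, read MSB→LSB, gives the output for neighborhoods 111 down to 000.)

57

  ###|.  b7=0 t=0,i=0
  ##.|.  b6=0 t=0,i=2
  #.#|#  b5=1 t=1,i=10
  #..|#  b4=1 t=0,i=3
  .##|#  b3=1 t=0,i=11
  .#.|.  b2=0 t=0,i=6
  ..#|.  b1=0 t=0,i=5
  ...|#  b0=1 t=0,i=4
  bits 00111001 = 57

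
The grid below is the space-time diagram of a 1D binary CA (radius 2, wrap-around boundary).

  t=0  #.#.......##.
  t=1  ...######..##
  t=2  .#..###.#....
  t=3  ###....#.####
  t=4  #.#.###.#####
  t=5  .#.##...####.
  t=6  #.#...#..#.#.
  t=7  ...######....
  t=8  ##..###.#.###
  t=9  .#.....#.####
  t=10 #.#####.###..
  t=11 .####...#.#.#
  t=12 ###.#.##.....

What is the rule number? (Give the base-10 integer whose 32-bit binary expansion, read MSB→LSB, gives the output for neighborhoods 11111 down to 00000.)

  #####|#  b31=1 t=1,i=5
  ####.|.  b30=0 t=1,i=7
  ###.#|.  b29=0 t=2,i=6
  ###..|#  b28=1 t=1,i=8
  ##.##|.  b27=0 t=4,i=7
  ##.#.|#  b26=1 t=0,i=12
  ##..#|.  b25=0 t=1,i=9
  ##...|.  b24=0 t=1,i=0
  #.###|#  b23=1 t=3,i=9
  #.##.|.  b22=0 t=5,i=3
  #.#.#|.  b21=0 t=0,i=0
  #.#..|.  b20=0 t=0,i=2
  #..##|.  b19=0 t=1,i=10
  #..#.|#  b18=1 t=5,i=0
  #...#|#  b17=1 t=1,i=1
  #....|#  b16=1 t=0,i=4
  .####|#  b15=1 t=1,i=4
  .###.|.  b14=0 t=2,i=5
  .##.#|#  b13=1 t=0,i=11
  .##..|.  b12=0 t=1,i=12
  .#.##|#  b11=1 t=3,i=8
  .#.#.|.  b10=0 t=0,i=1
  .#..#|#  b9=1 t=2,i=2
  .#...|#  b8=1 t=0,i=3
  ..###|.  b7=0 t=1,i=3
  ..##.|.  b6=0 t=0,i=10
  ..#.#|.  b5=0 t=3,i=7
  ..#..|#  b4=1 t=2,i=1
  ...##|.  b3=0 t=0,i=9
  ...#.|#  b2=1 t=2,i=0
  ....#|#  b1=1 t=0,i=8
  .....|#  b0=1 t=0,i=5
  bits 10010100100001111010101100010111 = 2491919127

2491919127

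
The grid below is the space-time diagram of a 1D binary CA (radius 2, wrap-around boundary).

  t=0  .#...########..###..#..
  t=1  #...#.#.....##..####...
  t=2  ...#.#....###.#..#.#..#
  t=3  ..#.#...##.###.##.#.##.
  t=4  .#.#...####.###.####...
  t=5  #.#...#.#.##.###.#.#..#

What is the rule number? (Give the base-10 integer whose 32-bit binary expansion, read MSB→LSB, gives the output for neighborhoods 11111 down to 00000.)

  nb #####: next=.  (t=0,i=7, bit31=0)
  nb ####.: next=.  (t=0,i=11, bit30=0)
  nb ###.#: next=#  (t=2,i=12, bit29=1)
  nb ###..: next=#  (t=0,i=12, bit28=1)
  nb ##.##: next=#  (t=3,i=10, bit27=1)
  nb ##.#.: next=#  (t=2,i=13, bit26=1)
  nb ##..#: next=#  (t=0,i=13, bit25=1)
  nb ##...: next=.  (t=1,i=20, bit24=0)
  nb #.###: next=.  (t=3,i=11, bit23=0)
  nb #.##.: next=.  (t=3,i=15, bit22=0)
  nb #.#.#: next=#  (t=3,i=18, bit21=1)
  nb #.#..: next=.  (t=1,i=6, bit20=0)
  nb #..##: next=.  (t=0,i=14, bit19=0)
  nb #..#.: next=#  (t=0,i=19, bit18=1)
  nb #...#: next=.  (t=0,i=3, bit17=0)
  nb #....: next=.  (t=1,i=8, bit16=0)
  nb .####: next=#  (t=0,i=6, bit15=1)
  nb .###.: next=#  (t=0,i=16, bit14=1)
  nb .##.#: next=#  (t=3,i=9, bit13=1)
  nb .##..: next=.  (t=1,i=13, bit12=0)
  nb .#.##: next=#  (t=3,i=19, bit11=1)
  nb .#.#.: next=#  (t=1,i=5, bit10=1)
  nb .#..#: next=#  (t=2,i=15, bit9=1)
  nb .#...: next=.  (t=0,i=2, bit8=0)
  nb ..###: next=.  (t=0,i=5, bit7=0)
  nb ..##.: next=#  (t=1,i=12, bit6=1)
  nb ..#.#: next=.  (t=1,i=4, bit5=0)
  nb ..#..: next=.  (t=0,i=1, bit4=0)
  nb ...##: next=#  (t=0,i=4, bit3=1)
  nb ...#.: next=#  (t=0,i=0, bit2=1)
  nb ....#: next=#  (t=1,i=10, bit1=1)
  nb .....: next=.  (t=1,i=9, bit0=0)
  bits 00111110001001001110111001001110 = 1042607694

1042607694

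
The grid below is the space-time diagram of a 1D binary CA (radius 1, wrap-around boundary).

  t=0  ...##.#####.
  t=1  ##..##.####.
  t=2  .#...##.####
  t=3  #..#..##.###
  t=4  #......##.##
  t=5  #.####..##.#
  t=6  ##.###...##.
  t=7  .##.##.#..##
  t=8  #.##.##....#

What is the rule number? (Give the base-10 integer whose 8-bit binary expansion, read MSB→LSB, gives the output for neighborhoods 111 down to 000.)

225

  [7] ### => #  t=0,i=7
  [6] ##. => #  t=0,i=4
  [5] #.# => #  t=0,i=5
  [4] #.. => .  t=0,i=11
  [3] .## => .  t=0,i=3
  [2] .#. => .  t=2,i=1
  [1] ..# => .  t=0,i=2
  [0] ... => #  t=0,i=0
  bits 11100001 = 225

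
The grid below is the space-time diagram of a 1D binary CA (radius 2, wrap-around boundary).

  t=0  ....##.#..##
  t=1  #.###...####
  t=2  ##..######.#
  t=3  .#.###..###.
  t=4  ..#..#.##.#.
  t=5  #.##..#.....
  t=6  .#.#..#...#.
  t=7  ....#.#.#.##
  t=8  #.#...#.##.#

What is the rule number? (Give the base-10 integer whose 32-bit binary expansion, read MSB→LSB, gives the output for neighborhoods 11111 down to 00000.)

  nb #####: next=.  (t=1,i=10, bit31=0)
  nb ####.: next=#  (t=1,i=11, bit30=1)
  nb ###.#: next=#  (t=1,i=0, bit29=1)
  nb ###..: next=#  (t=1,i=4, bit28=1)
  nb ##.##: next=#  (t=1,i=1, bit27=1)
  nb ##.#.: next=.  (t=0,i=6, bit26=0)
  nb ##..#: next=.  (t=2,i=2, bit25=0)
  nb ##...: next=#  (t=0,i=0, bit24=1)
  nb #.###: next=.  (t=1,i=2, bit23=0)
  nb #.##.: next=.  (t=4,i=7, bit22=0)
  nb #.#.#: next=#  (t=7,i=6, bit21=1)
  nb #.#..: next=.  (t=0,i=7, bit20=0)
  nb #..##: next=#  (t=0,i=9, bit19=1)
  nb #..#.: next=.  (t=3,i=0, bit18=0)
  nb #...#: next=#  (t=1,i=6, bit17=1)
  nb #....: next=.  (t=0,i=1, bit16=0)
  nb .####: next=#  (t=1,i=9, bit15=1)
  nb .###.: next=.  (t=1,i=3, bit14=0)
  nb .##.#: next=.  (t=0,i=5, bit13=0)
  nb .##..: next=#  (t=0,i=11, bit12=1)
  nb .#.##: next=#  (t=3,i=2, bit11=1)
  nb .#.#.: next=.  (t=6,i=2, bit10=0)
  nb .#..#: next=#  (t=0,i=8, bit9=1)
  nb .#...: next=.  (t=4,i=11, bit8=0)
  nb ..###: next=#  (t=1,i=8, bit7=1)
  nb ..##.: next=#  (t=0,i=4, bit6=1)
  nb ..#.#: next=.  (t=3,i=1, bit5=0)
  nb ..#..: next=#  (t=4,i=2, bit4=1)
  nb ...##: next=#  (t=0,i=3, bit3=1)
  nb ...#.: next=.  (t=4,i=1, bit2=0)
  nb ....#: next=#  (t=0,i=2, bit1=1)
  nb .....: next=.  (t=5,i=9, bit0=0)
  bits 01111001001010101001101011011010 = 2032835290

2032835290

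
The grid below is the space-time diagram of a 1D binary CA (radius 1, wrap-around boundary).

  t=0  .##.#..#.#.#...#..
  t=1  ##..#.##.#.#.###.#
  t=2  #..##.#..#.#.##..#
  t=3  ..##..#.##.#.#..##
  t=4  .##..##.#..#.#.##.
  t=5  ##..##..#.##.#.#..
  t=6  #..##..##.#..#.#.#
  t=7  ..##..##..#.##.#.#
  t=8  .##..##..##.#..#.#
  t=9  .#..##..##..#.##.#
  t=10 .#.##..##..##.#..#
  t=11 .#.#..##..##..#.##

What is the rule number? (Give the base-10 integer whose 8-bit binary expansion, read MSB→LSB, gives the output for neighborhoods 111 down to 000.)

  [7] ### => #  t=1,i=0
  [6] ##. => .  t=0,i=2
  [5] #.# => .  t=0,i=3
  [4] #.. => .  t=0,i=5
  [3] .## => #  t=0,i=1
  [2] .#. => #  t=0,i=4
  [1] ..# => #  t=0,i=0
  [0] ... => #  t=0,i=13
  bits 10001111 = 143

143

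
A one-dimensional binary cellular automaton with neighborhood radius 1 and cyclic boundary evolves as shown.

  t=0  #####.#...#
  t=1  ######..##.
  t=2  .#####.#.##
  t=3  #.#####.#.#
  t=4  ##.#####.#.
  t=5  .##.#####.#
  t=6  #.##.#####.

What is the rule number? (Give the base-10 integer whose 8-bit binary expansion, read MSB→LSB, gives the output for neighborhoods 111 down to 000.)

227

  [7] ### => #  t=0,i=0
  [6] ##. => #  t=0,i=4
  [5] #.# => #  t=0,i=5
  [4] #.. => .  t=0,i=7
  [3] .## => .  t=0,i=10
  [2] .#. => .  t=0,i=6
  [1] ..# => #  t=0,i=9
  [0] ... => #  t=0,i=8
  bits 11100011 = 227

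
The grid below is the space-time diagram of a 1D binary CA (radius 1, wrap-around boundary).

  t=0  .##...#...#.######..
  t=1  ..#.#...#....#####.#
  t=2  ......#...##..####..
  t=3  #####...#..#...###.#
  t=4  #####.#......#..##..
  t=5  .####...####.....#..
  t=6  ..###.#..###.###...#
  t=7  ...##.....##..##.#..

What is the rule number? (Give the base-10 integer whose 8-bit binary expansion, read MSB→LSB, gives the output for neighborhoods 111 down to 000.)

  ### -> #   bit 7 = 1  t=0,i=13
  ##. -> #   bit 6 = 1  t=0,i=2
  #.# -> .   bit 5 = 0  t=0,i=11
  #.. -> .   bit 4 = 0  t=0,i=3
  .## -> .   bit 3 = 0  t=0,i=1
  .#. -> .   bit 2 = 0  t=0,i=6
  ..# -> .   bit 1 = 0  t=0,i=0
  ... -> #   bit 0 = 1  t=0,i=4
  bits 11000001 = 193

193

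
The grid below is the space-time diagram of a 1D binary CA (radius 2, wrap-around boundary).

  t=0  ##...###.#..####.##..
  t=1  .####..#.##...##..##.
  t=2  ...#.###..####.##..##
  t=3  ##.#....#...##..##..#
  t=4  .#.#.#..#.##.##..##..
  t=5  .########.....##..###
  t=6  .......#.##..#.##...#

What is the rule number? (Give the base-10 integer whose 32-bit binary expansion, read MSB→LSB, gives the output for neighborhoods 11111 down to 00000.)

  [31] ##### => .  t=5,i=3
  [30] ####. => #  t=0,i=14
  [29] ###.# => #  t=0,i=7
  [28] ###.. => .  t=1,i=4
  [27] ##.## => .  t=0,i=16
  [26] ##.#. => .  t=0,i=8
  [25] ##..# => #  t=0,i=19
  [24] ##... => #  t=0,i=2
  [23] #.### => .  t=2,i=5
  [22] #.##. => .  t=0,i=17
  [21] #.#.# => #  t=4,i=3
  [20] #.#.. => #  t=0,i=9
  [19] #..## => .  t=0,i=11
  [18] #..#. => #  t=1,i=6
  [17] #...# => #  t=0,i=3
  [16] #.... => #  t=3,i=5
  [15] .#### => .  t=0,i=13
  [14] .###. => .  t=0,i=6
  [13] .##.# => .  t=4,i=11
  [12] .##.. => #  t=0,i=1
  [11] .#.## => .  t=1,i=8
  [10] .#.#. => #  t=4,i=2
  [9] .#..# => #  t=0,i=10
  [8] .#... => .  t=3,i=4
  [7] ..### => .  t=0,i=5
  [6] ..##. => .  t=0,i=0
  [5] ..#.# => #  t=1,i=7
  [4] ..#.. => #  t=3,i=8
  [3] ...## => #  t=0,i=4
  [2] ...#. => .  t=2,i=2
  [1] ....# => .  t=3,i=6
  [0] ..... => .  t=5,i=11
  bits 01100011001101110001011000111000 = 1664554552

1664554552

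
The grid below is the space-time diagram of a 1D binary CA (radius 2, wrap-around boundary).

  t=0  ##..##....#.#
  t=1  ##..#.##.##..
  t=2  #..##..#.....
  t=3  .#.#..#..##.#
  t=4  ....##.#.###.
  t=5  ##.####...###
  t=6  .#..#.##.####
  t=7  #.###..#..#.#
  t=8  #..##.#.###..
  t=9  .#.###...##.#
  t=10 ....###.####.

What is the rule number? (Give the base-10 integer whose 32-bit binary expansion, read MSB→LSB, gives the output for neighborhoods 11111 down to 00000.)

3037061869

  nb #####: next=#  (t=5,i=12, bit31=1)
  nb ####.: next=.  (t=5,i=0, bit30=0)
  nb ###.#: next=#  (t=5,i=1, bit29=1)
  nb ###..: next=#  (t=0,i=1, bit28=1)
  nb ##.##: next=.  (t=1,i=8, bit27=0)
  nb ##.#.: next=#  (t=3,i=11, bit26=1)
  nb ##..#: next=.  (t=0,i=2, bit25=0)
  nb ##...: next=#  (t=0,i=6, bit24=1)
  nb #.###: next=.  (t=0,i=12, bit23=0)
  nb #.##.: next=.  (t=1,i=6, bit22=0)
  nb #.#.#: next=.  (t=3,i=1, bit21=0)
  nb #.#..: next=.  (t=3,i=3, bit20=0)
  nb #..##: next=.  (t=0,i=3, bit19=0)
  nb #..#.: next=#  (t=1,i=3, bit18=1)
  nb #...#: next=.  (t=5,i=8, bit17=0)
  nb #....: next=#  (t=0,i=7, bit16=1)
  nb .####: next=#  (t=5,i=4, bit15=1)
  nb .###.: next=#  (t=0,i=0, bit14=1)
  nb .##.#: next=#  (t=1,i=7, bit13=1)
  nb .##..: next=.  (t=0,i=5, bit12=0)
  nb .#.##: next=.  (t=0,i=11, bit11=0)
  nb .#.#.: next=.  (t=3,i=0, bit10=0)
  nb .#..#: next=#  (t=2,i=1, bit9=1)
  nb .#...: next=.  (t=2,i=8, bit8=0)
  nb ..###: next=#  (t=5,i=10, bit7=1)
  nb ..##.: next=#  (t=0,i=4, bit6=1)
  nb ..#.#: next=#  (t=0,i=10, bit5=1)
  nb ..#..: next=.  (t=2,i=0, bit4=0)
  nb ...##: next=#  (t=4,i=3, bit3=1)
  nb ...#.: next=#  (t=0,i=9, bit2=1)
  nb ....#: next=.  (t=0,i=8, bit1=0)
  nb .....: next=#  (t=2,i=10, bit0=1)
  bits 10110101000001011110001011101101 = 3037061869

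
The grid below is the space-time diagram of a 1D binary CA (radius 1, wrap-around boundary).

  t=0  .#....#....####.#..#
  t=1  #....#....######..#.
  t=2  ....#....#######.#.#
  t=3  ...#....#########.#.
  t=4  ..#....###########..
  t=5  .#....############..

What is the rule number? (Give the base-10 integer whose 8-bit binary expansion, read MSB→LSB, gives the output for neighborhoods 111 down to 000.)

234

  nb ###: next=#  (t=0,i=12, bit7=1)
  nb ##.: next=#  (t=0,i=14, bit6=1)
  nb #.#: next=#  (t=0,i=0, bit5=1)
  nb #..: next=.  (t=0,i=2, bit4=0)
  nb .##: next=#  (t=0,i=11, bit3=1)
  nb .#.: next=.  (t=0,i=1, bit2=0)
  nb ..#: next=#  (t=0,i=5, bit1=1)
  nb ...: next=.  (t=0,i=3, bit0=0)
  bits 11101010 = 234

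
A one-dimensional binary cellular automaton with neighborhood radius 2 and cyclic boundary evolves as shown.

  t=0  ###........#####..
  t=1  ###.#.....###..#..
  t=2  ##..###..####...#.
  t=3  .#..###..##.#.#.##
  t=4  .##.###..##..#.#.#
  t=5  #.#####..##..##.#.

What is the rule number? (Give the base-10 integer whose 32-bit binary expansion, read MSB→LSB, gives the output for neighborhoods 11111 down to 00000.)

412352488

  [31] ##### => .  t=0,i=13
  [30] ####. => .  t=0,i=14
  [29] ###.# => .  t=1,i=2
  [28] ###.. => #  t=0,i=2
  [27] ##.## => #  t=4,i=3
  [26] ##.#. => .  t=1,i=3
  [25] ##..# => .  t=0,i=16
  [24] ##... => .  t=0,i=3
  [23] #.### => #  t=4,i=4
  [22] #.##. => .  t=2,i=0
  [21] #.#.# => .  t=3,i=12
  [20] #.#.. => #  t=1,i=4
  [19] #..## => .  t=0,i=17
  [18] #..#. => .  t=1,i=14
  [17] #...# => #  t=2,i=14
  [16] #.... => #  t=0,i=4
  [15] .#### => #  t=0,i=12
  [14] .###. => #  t=0,i=1
  [13] .##.# => #  t=3,i=10
  [12] .##.. => #  t=2,i=1
  [11] .#.## => #  t=2,i=17
  [10] .#.#. => #  t=3,i=13
  [9] .#..# => #  t=1,i=16
  [8] .#... => #  t=1,i=5
  [7] ..### => #  t=0,i=0
  [6] ..##. => #  t=3,i=9
  [5] ..#.# => #  t=2,i=16
  [4] ..#.. => .  t=1,i=15
  [3] ...## => #  t=0,i=10
  [2] ...#. => .  t=2,i=15
  [1] ....# => .  t=0,i=9
  [0] ..... => .  t=0,i=5
  bits 00011000100100111111111111101000 = 412352488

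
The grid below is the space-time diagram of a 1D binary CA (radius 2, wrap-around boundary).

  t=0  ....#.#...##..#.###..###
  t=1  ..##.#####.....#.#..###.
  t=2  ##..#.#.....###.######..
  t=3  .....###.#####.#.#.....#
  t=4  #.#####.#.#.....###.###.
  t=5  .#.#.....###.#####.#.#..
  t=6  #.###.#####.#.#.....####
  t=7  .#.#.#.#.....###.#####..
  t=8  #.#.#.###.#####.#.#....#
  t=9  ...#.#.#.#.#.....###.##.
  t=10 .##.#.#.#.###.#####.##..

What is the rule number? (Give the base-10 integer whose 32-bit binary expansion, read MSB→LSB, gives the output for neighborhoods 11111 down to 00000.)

140169103

  ##### -> .   bit 31 = 0  t=1,i=7
  ####. -> .   bit 30 = 0  t=1,i=8
  ###.# -> .   bit 29 = 0  t=2,i=14
  ###.. -> .   bit 28 = 0  t=0,i=18
  ##.## -> #   bit 27 = 1  t=1,i=4
  ##.#. -> .   bit 26 = 0  t=3,i=14
  ##..# -> .   bit 25 = 0  t=0,i=12
  ##... -> .   bit 24 = 0  t=0,i=0
  #.### -> .   bit 23 = 0  t=0,i=16
  #.##. -> #   bit 22 = 1  t=9,i=21
  #.#.# -> .   bit 21 = 0  t=3,i=15
  #.#.. -> #   bit 20 = 1  t=0,i=6
  #..## -> #   bit 19 = 1  t=0,i=20
  #..#. -> .   bit 18 = 0  t=0,i=13
  #...# -> #   bit 17 = 1  t=0,i=8
  #.... -> .   bit 16 = 0  t=0,i=1
  .#### -> #   bit 15 = 1  t=1,i=6
  .###. -> #   bit 14 = 1  t=0,i=17
  .##.# -> .   bit 13 = 0  t=1,i=3
  .##.. -> .   bit 12 = 0  t=0,i=11
  .#.## -> #   bit 11 = 1  t=0,i=15
  .#.#. -> #   bit 10 = 1  t=0,i=5
  .#..# -> #   bit 9 = 1  t=1,i=18
  .#... -> #   bit 8 = 1  t=0,i=7
  ..### -> #   bit 7 = 1  t=0,i=21
  ..##. -> .   bit 6 = 0  t=0,i=10
  ..#.# -> .   bit 5 = 0  t=0,i=4
  ..#.. -> .   bit 4 = 0  t=3,i=23
  ...## -> #   bit 3 = 1  t=0,i=9
  ...#. -> #   bit 2 = 1  t=0,i=3
  ....# -> #   bit 1 = 1  t=0,i=2
  ..... -> #   bit 0 = 1  t=1,i=12
  bits 00001000010110101100111110001111 = 140169103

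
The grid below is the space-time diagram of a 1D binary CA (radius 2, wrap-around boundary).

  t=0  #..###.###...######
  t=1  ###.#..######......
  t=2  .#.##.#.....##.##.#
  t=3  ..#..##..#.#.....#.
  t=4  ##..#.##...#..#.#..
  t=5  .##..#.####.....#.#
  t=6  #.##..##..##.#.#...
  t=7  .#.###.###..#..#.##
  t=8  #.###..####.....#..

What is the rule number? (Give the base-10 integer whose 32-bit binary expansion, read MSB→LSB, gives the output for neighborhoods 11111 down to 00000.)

  ##### -> .   bit 31 = 0  t=0,i=15
  ####. -> .   bit 30 = 0  t=0,i=18
  ###.# -> .   bit 29 = 0  t=0,i=5
  ###.. -> #   bit 28 = 1  t=0,i=0
  ##.## -> .   bit 27 = 0  t=0,i=6
  ##.#. -> #   bit 26 = 1  t=1,i=3
  ##..# -> #   bit 25 = 1  t=0,i=1
  ##... -> #   bit 24 = 1  t=0,i=10
  #.### -> #   bit 23 = 1  t=0,i=7
  #.##. -> .   bit 22 = 0  t=2,i=3
  #.#.# -> .   bit 21 = 0  t=2,i=1
  #.#.. -> #   bit 20 = 1  t=1,i=4
  #..## -> #   bit 19 = 1  t=0,i=2
  #..#. -> .   bit 18 = 0  t=3,i=8
  #...# -> #   bit 17 = 1  t=0,i=11
  #.... -> .   bit 16 = 0  t=1,i=14
  .#### -> .   bit 15 = 0  t=0,i=14
  .###. -> #   bit 14 = 1  t=0,i=4
  .##.# -> .   bit 13 = 0  t=2,i=4
  .##.. -> #   bit 12 = 1  t=3,i=6
  .#.## -> #   bit 11 = 1  t=2,i=2
  .#.#. -> .   bit 10 = 0  t=2,i=0
  .#..# -> .   bit 9 = 0  t=1,i=5
  .#... -> .   bit 8 = 0  t=2,i=7
  ..### -> .   bit 7 = 0  t=0,i=3
  ..##. -> .   bit 6 = 0  t=2,i=12
  ..#.# -> .   bit 5 = 0  t=3,i=9
  ..#.. -> .   bit 4 = 0  t=3,i=2
  ...## -> #   bit 3 = 1  t=0,i=12
  ...#. -> #   bit 2 = 1  t=3,i=1
  ....# -> .   bit 1 = 0  t=1,i=17
  ..... -> #   bit 0 = 1  t=1,i=15
  bits 00010111100110100101100000001101 = 395991053

395991053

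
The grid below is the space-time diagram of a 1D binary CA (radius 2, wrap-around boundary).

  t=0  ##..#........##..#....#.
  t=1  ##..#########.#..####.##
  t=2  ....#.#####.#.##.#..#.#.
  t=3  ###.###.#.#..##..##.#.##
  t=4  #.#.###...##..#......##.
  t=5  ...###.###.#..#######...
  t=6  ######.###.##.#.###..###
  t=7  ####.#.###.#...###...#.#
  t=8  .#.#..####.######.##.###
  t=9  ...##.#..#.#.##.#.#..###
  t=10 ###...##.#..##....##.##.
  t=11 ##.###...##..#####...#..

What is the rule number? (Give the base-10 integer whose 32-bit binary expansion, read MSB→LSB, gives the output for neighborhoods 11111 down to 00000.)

  nb #####: next=#  (t=1,i=6, bit31=1)
  nb ####.: next=.  (t=1,i=0, bit30=0)
  nb ###.#: next=#  (t=1,i=12, bit29=1)
  nb ###..: next=.  (t=1,i=1, bit28=0)
  nb ##.##: next=.  (t=1,i=21, bit27=0)
  nb ##.#.: next=.  (t=1,i=13, bit26=0)
  nb ##..#: next=.  (t=0,i=2, bit25=0)
  nb ##...: next=#  (t=4,i=7, bit24=1)
  nb #.###: next=#  (t=1,i=22, bit23=1)
  nb #.##.: next=#  (t=0,i=0, bit22=1)
  nb #.#.#: next=.  (t=2,i=12, bit21=0)
  nb #.#..: next=#  (t=1,i=14, bit20=1)
  nb #..##: next=.  (t=1,i=3, bit19=0)
  nb #..#.: next=.  (t=0,i=3, bit18=0)
  nb #...#: next=#  (t=4,i=8, bit17=1)
  nb #....: next=#  (t=0,i=6, bit16=1)
  nb .####: next=.  (t=1,i=5, bit15=0)
  nb .###.: next=#  (t=3,i=5, bit14=1)
  nb .##.#: next=.  (t=2,i=15, bit13=0)
  nb .##..: next=#  (t=0,i=1, bit12=1)
  nb .#.##: next=#  (t=0,i=23, bit11=1)
  nb .#.#.: next=.  (t=2,i=21, bit10=0)
  nb .#..#: next=#  (t=1,i=15, bit9=1)
  nb .#...: next=#  (t=0,i=5, bit8=1)
  nb ..###: next=#  (t=1,i=4, bit7=1)
  nb ..##.: next=.  (t=0,i=13, bit6=0)
  nb ..#.#: next=#  (t=0,i=22, bit5=1)
  nb ..#..: next=#  (t=0,i=4, bit4=1)
  nb ...##: next=#  (t=0,i=12, bit3=1)
  nb ...#.: next=.  (t=0,i=21, bit2=0)
  nb ....#: next=#  (t=0,i=11, bit1=1)
  nb .....: next=#  (t=0,i=7, bit0=1)
  bits 10100001110100110101101110111011 = 2714983355

2714983355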